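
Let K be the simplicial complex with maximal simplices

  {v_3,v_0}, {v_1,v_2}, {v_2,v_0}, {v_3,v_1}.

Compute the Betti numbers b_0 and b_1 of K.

b_0 = 1, b_1 = 1.

Take the total order v_0 < v_1 < v_2 < v_3 on the vertex set. Then K (dimension 1) consists of the simplices:

  0-simplices (4): [v_0], [v_1], [v_2], [v_3]
  1-simplices (4): [v_0,v_2], [v_0,v_3], [v_1,v_2], [v_1,v_3]

so the chain groups are C_0 ≅ Z^4, C_1 ≅ Z^4.

Boundary ∂_1: C_1 → C_0 maps an edge to its endpoints' difference, ∂[p,q] = q − p. For instance
  ∂[v_0,v_3] = [v_3] − [v_0].
The 4×4 boundary matrix has rank 3 and Smith normal form diag(1,1,1).

From H_k ≅ ker(∂_k) / im(∂_{k+1}) we obtain:

  H_0: rank C_0 − rank ∂_1 = 4 − 3 = 1, and the invariant factors of ∂_1 are all 1, so H_0 = Z.
  H_1: rank ker ∂_1 − rank ∂_2 = (4 − 3) − 0 = 1, and there is no ∂_2, so H_1 = Z.

As a check, the Euler characteristic is 4 − 4 = 0, which agrees with 1 − 1 = 0.

Hence the Betti numbers are b_0 = 1, b_1 = 1.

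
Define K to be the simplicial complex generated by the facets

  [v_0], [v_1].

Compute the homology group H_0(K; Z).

H_0 = Z^2.

K has 2 vertices.
rank ∂_0 = 0, rank ∂_1 = 0 ⇒ b_0 = 2 − 0 − 0 = 2. So H_0 = Z^2.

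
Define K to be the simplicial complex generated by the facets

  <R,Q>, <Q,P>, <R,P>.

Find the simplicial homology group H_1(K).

K has 3 vertices, 3 edges.
rank ∂_1 = 2, rank ∂_2 = 0 ⇒ b_1 = 3 − 2 − 0 = 1. So H_1 ≅ Z.

H_1 ≅ Z.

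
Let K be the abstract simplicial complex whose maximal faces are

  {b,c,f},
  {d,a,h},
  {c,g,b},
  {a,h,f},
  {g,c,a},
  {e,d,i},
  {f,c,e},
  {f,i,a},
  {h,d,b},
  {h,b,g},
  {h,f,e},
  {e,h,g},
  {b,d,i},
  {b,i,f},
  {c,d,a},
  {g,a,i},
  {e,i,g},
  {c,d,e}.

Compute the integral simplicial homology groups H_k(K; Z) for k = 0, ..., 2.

Fix the vertex order a < b < c < d < e < f < g < h < i and write every simplex with vertices in increasing order. Then dim K = 2 and the simplices of K are:

  0-simplices (9): a, b, c, d, e, f, g, h, i
  1-simplices (27): ac, ad, af, ag, ah, ai, bc, bd, bf, bg, bh, bi, cd, ce, cf, cg, de, dh, di, ef, eg, eh, ei, fh, fi, gh, gi
  2-simplices (18): acd, acg, adh, afh, afi, agi, bcf, bcg, bdh, bdi, bfi, bgh, cde, cef, dei, efh, egh, egi

Hence C_0 ≅ Z^9, C_1 ≅ Z^27, C_2 ≅ Z^18.

Boundary ∂_1: C_1 → C_0 is given by ∂[p,q] = [q] − [p].
This gives a 9×27 integer matrix of rank 8; reducing to Smith normal form yields diagonal entries (1,1,1,1,1,1,1,1).

∂_2: C_2 → C_1 maps a triangle to the signed sum of its edges. For instance
  ∂dei = ei − di + de,
  ∂afh = fh − ah + af.
As a 27×18 matrix over Z this has rank 17, with invariant factors (1,1,1,1,1,1,1,1,1,1,1,1,1,1,1,1,1).

Reading off H_k = ker ∂_k / im ∂_{k+1}:

  H_0: rank C_0 − rank ∂_1 = 9 − 8 = 1, and the invariant factors of ∂_1 are all 1, so H_0 = Z.
  H_1: rank ker ∂_1 − rank ∂_2 = (27 − 8) − 17 = 2, and the invariant factors of ∂_2 are all 1, so H_1 = Z^2.
  H_2: rank ker ∂_2 − rank ∂_3 = (18 − 17) − 0 = 1, and there is no ∂_3, so H_2 = Z.

As a check, the Euler characteristic is 9 − 27 + 18 = 0, which agrees with 1 − 2 + 1 = 0.

H_0 = Z,  H_1 = Z^2,  H_2 = Z.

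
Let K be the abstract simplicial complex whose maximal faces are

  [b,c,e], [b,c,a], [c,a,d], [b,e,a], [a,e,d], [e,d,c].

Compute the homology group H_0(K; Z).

H_0 = Z.

Fix the vertex order a < b < c < d < e and write every simplex with vertices in increasing order. Then dim K = 2 and the simplices of K are:

  0-simplices (5): a, b, c, d, e
  1-simplices (9): ab, ac, ad, ae, bc, be, cd, ce, de
  2-simplices (6): abc, abe, acd, ade, bce, cde

giving chain groups C_0 ≅ Z^5, C_1 ≅ Z^9, C_2 ≅ Z^6.

∂_1: C_1 → C_0 is given by ∂[p,q] = [q] − [p]. For instance
  ∂ae = e − a.
As a 5×9 matrix over Z this has rank 4, with invariant factors (1,1,1,1).

Boundary ∂_2: C_2 → C_1 acts by ∂[p,q,r] = [q,r] − [p,r] + [p,q]. For instance
  ∂abe = be − ae + ab,
  ∂cde = de − ce + cd.
This gives a 9×6 integer matrix of rank 5; reducing to Smith normal form yields diagonal entries (1,1,1,1,1).

Computing H_k = (kernel of ∂_k) / (image of ∂_{k+1}):

  H_0: rank C_0 − rank ∂_1 = 5 − 4 = 1, and the invariant factors of ∂_1 are all 1, so H_0 = Z.

(K is a triangulation of the 2-sphere S^2.)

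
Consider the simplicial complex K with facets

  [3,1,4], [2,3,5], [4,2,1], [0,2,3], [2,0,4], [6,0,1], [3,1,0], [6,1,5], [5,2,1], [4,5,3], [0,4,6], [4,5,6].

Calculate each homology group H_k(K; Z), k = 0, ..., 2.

Fix the vertex order 0 < 1 < 2 < 3 < 4 < 5 < 6 and write every simplex with vertices in increasing order. Then dim K = 2 and the simplices of K are:

  0-simplices (7): [0], [1], [2], [3], [4], [5], [6]
  1-simplices (18): [0,1], [0,2], [0,3], [0,4], [0,6], [1,2], [1,3], [1,4], [1,5], [1,6], [2,3], [2,4], [2,5], [3,4], [3,5], [4,5], [4,6], [5,6]
  2-simplices (12): [0,1,3], [0,1,6], [0,2,3], [0,2,4], [0,4,6], [1,2,4], [1,2,5], [1,3,4], [1,5,6], [2,3,5], [3,4,5], [4,5,6]

giving chain groups C_0 ≅ Z^7, C_1 ≅ Z^18, C_2 ≅ Z^12.

∂_1: C_1 → C_0 sends each edge [p,q] (with p < q) to q − p. For instance
  ∂[3,5] = [5] − [3].
This gives a 7×18 integer matrix of rank 6; reducing to Smith normal form yields diagonal entries (1,1,1,1,1,1).

Boundary ∂_2: C_2 → C_1 acts by ∂[p,q,r] = [q,r] − [p,r] + [p,q]. For instance
  ∂[0,1,3] = [1,3] − [0,3] + [0,1],
  ∂[1,3,4] = [3,4] − [1,4] + [1,3].
This gives a 18×12 integer matrix of rank 12; reducing to Smith normal form yields diagonal entries (1,1,1,1,1,1,1,1,1,1,1,2).

From H_k ≅ ker(∂_k) / im(∂_{k+1}) we obtain:

  H_0: rank C_0 − rank ∂_1 = 7 − 6 = 1, and the invariant factors of ∂_1 are all 1, so H_0 ≅ Z.
  H_1: rank ker ∂_1 − rank ∂_2 = (18 − 6) − 12 = 0, and ∂_2 has invariant factor 2 > 1, so H_1 ≅ Z_2.
  H_2: rank ker ∂_2 − rank ∂_3 = (12 − 12) − 0 = 0, and there is no ∂_3, so H_2 ≅ 0.

(K is a triangulation of the real projective plane RP^2.)

H_0 ≅ Z,  H_1 ≅ Z_2,  H_2 = 0.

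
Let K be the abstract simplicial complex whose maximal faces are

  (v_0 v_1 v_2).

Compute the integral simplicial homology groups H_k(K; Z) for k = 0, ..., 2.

H_0 ≅ Z,  H_1 = 0,  H_2 = 0.

Order the vertices as v_0 < v_1 < v_2. Listing each simplex with vertices in this order, K has dimension 2 with simplices:

  0-simplices (3): [v_0], [v_1], [v_2]
  1-simplices (3): [v_0,v_1], [v_0,v_2], [v_1,v_2]
  2-simplices (1): [v_0,v_1,v_2]

giving chain groups C_0 ≅ Z^3, C_1 ≅ Z^3, C_2 ≅ Z^1.

Boundary ∂_1: C_1 → C_0 is given by ∂[p,q] = [q] − [p].
As a 3×3 matrix over Z this has rank 2, with invariant factors (1,1).

Boundary ∂_2: C_2 → C_1 maps a triangle to the signed sum of its edges. For instance
  ∂[v_0,v_1,v_2] = [v_1,v_2] − [v_0,v_2] + [v_0,v_1].
As a 3×1 matrix over Z this has rank 1, with invariant factors (1).

Now H_k = ker ∂_k / im ∂_{k+1}, so:

  H_0: rank C_0 − rank ∂_1 = 3 − 2 = 1, and the invariant factors of ∂_1 are all 1, so H_0 = Z.
  H_1: rank ker ∂_1 − rank ∂_2 = (3 − 2) − 1 = 0, and the invariant factors of ∂_2 are all 1, so H_1 = 0.
  H_2: rank ker ∂_2 − rank ∂_3 = (1 − 1) − 0 = 0, and there is no ∂_3, so H_2 = 0.

As a check, the Euler characteristic is 3 − 3 + 1 = 1, which agrees with 1 − 0 + 0 = 1.
(K is a triangulation of the 2-simplex.)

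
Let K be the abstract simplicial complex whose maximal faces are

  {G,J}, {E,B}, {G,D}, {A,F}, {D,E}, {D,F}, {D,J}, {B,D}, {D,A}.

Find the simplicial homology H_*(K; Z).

Order the vertices as A < B < D < E < F < G < J. Listing each simplex with vertices in this order, K has dimension 1 with simplices:

  0-simplices (7): A, B, D, E, F, G, J
  1-simplices (9): AD, AF, BD, BE, DE, DF, DG, DJ, GJ

giving chain groups C_0 ≅ Z^7, C_1 ≅ Z^9.

Boundary ∂_1: C_1 → C_0 is given by ∂[p,q] = [q] − [p].
This gives a 7×9 integer matrix of rank 6; reducing to Smith normal form yields diagonal entries (1,1,1,1,1,1).

From H_k ≅ ker(∂_k) / im(∂_{k+1}) we obtain:

  H_0: rank C_0 − rank ∂_1 = 7 − 6 = 1, and the invariant factors of ∂_1 are all 1, so H_0 ≅ Z.
  H_1: rank ker ∂_1 − rank ∂_2 = (9 − 6) − 0 = 3, and there is no ∂_2, so H_1 ≅ Z^3.

H_0 ≅ Z,  H_1 ≅ Z^3.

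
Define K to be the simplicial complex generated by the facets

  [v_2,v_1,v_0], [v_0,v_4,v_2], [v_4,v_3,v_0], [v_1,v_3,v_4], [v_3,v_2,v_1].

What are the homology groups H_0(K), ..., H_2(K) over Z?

H_0 ≅ Z,  H_1 ≅ Z,  H_2 = 0.

Order the vertices as v_0 < v_1 < v_2 < v_3 < v_4. Listing each simplex with vertices in this order, K has dimension 2 with simplices:

  0-simplices (5): [v_0], [v_1], [v_2], [v_3], [v_4]
  1-simplices (10): [v_0,v_1], [v_0,v_2], [v_0,v_3], [v_0,v_4], [v_1,v_2], [v_1,v_3], [v_1,v_4], [v_2,v_3], [v_2,v_4], [v_3,v_4]
  2-simplices (5): [v_0,v_1,v_2], [v_0,v_2,v_4], [v_0,v_3,v_4], [v_1,v_2,v_3], [v_1,v_3,v_4]

Hence C_0 ≅ Z^5, C_1 ≅ Z^10, C_2 ≅ Z^5.

Boundary ∂_1: C_1 → C_0 sends each edge [p,q] (with p < q) to q − p. For instance
  ∂[v_2,v_3] = [v_3] − [v_2].
The 5×10 boundary matrix has rank 4 and Smith normal form diag(1,1,1,1).

The boundary map ∂_2: C_2 → C_1 maps a triangle to the signed sum of its edges. For instance
  ∂[v_0,v_2,v_4] = [v_2,v_4] − [v_0,v_4] + [v_0,v_2],
  ∂[v_1,v_2,v_3] = [v_2,v_3] − [v_1,v_3] + [v_1,v_2].
As a 10×5 matrix over Z this has rank 5, with invariant factors (1,1,1,1,1).

From H_k ≅ ker(∂_k) / im(∂_{k+1}) we obtain:

  H_0: rank C_0 − rank ∂_1 = 5 − 4 = 1, and the invariant factors of ∂_1 are all 1, so H_0 ≅ Z.
  H_1: rank ker ∂_1 − rank ∂_2 = (10 − 4) − 5 = 1, and the invariant factors of ∂_2 are all 1, so H_1 ≅ Z.
  H_2: rank ker ∂_2 − rank ∂_3 = (5 − 5) − 0 = 0, and there is no ∂_3, so H_2 ≅ 0.

(K is a triangulation of the Möbius band.)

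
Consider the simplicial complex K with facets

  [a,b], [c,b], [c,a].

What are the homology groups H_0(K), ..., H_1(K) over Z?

H_0 = Z,  H_1 = Z.

Take the total order a < b < c on the vertex set. Then K (dimension 1) consists of the simplices:

  0-simplices (3): a, b, c
  1-simplices (3): ab, ac, bc

so the chain groups are C_0 ≅ Z^3, C_1 ≅ Z^3.

Boundary ∂_1: C_1 → C_0 sends each edge [p,q] (with p < q) to q − p. For instance
  ∂bc = c − b.
The resulting 3×3 matrix has rank 2, and its Smith normal form has invariant factors (1,1).

Now H_k = ker ∂_k / im ∂_{k+1}, so:

  H_0: rank C_0 − rank ∂_1 = 3 − 2 = 1, and the invariant factors of ∂_1 are all 1, so H_0 = Z.
  H_1: rank ker ∂_1 − rank ∂_2 = (3 − 2) − 0 = 1, and there is no ∂_2, so H_1 = Z.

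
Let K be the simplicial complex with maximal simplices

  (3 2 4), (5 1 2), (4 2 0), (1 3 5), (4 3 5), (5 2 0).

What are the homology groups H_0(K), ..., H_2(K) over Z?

H_0 = Z,  H_1 = Z,  H_2 = 0.

Fix the vertex order 0 < 1 < 2 < 3 < 4 < 5 and write every simplex with vertices in increasing order. Then dim K = 2 and the simplices of K are:

  0-simplices (6): [0], [1], [2], [3], [4], [5]
  1-simplices (12): [0,2], [0,4], [0,5], [1,2], [1,3], [1,5], [2,3], [2,4], [2,5], [3,4], [3,5], [4,5]
  2-simplices (6): [0,2,4], [0,2,5], [1,2,5], [1,3,5], [2,3,4], [3,4,5]

giving chain groups C_0 ≅ Z^6, C_1 ≅ Z^12, C_2 ≅ Z^6.

Boundary ∂_1: C_1 → C_0 sends each edge [p,q] (with p < q) to q − p. For instance
  ∂[0,4] = [4] − [0].
The resulting 6×12 matrix has rank 5, and its Smith normal form has invariant factors (1,1,1,1,1).

∂_2: C_2 → C_1 sends each 2-simplex [p,q,r] to [q,r] − [p,r] + [p,q]. For instance
  ∂[1,2,5] = [2,5] − [1,5] + [1,2],
  ∂[0,2,4] = [2,4] − [0,4] + [0,2].
The 12×6 boundary matrix has rank 6 and Smith normal form diag(1,1,1,1,1,1).

Computing H_k = (kernel of ∂_k) / (image of ∂_{k+1}):

  H_0: rank C_0 − rank ∂_1 = 6 − 5 = 1, and the invariant factors of ∂_1 are all 1, so H_0 = Z.
  H_1: rank ker ∂_1 − rank ∂_2 = (12 − 5) − 6 = 1, and the invariant factors of ∂_2 are all 1, so H_1 = Z.
  H_2: rank ker ∂_2 − rank ∂_3 = (6 − 6) − 0 = 0, and there is no ∂_3, so H_2 = 0.

As a check, the Euler characteristic is 6 − 12 + 6 = 0, which agrees with 1 − 1 + 0 = 0.
(K is a triangulation of the cylinder S^1 x I.)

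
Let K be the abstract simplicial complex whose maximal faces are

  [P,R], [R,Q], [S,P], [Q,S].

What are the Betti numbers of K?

Fix the vertex order P < Q < R < S and write every simplex with vertices in increasing order. Then dim K = 1 and the simplices of K are:

  0-simplices (4): P, Q, R, S
  1-simplices (4): PR, PS, QR, QS

giving chain groups C_0 ≅ Z^4, C_1 ≅ Z^4.

The boundary map ∂_1: C_1 → C_0 maps an edge to its endpoints' difference, ∂[p,q] = q − p. For instance
  ∂PR = R − P.
The resulting 4×4 matrix has rank 3, and its Smith normal form has invariant factors (1,1,1).

Reading off H_k = ker ∂_k / im ∂_{k+1}:

  H_0: rank C_0 − rank ∂_1 = 4 − 3 = 1, and the invariant factors of ∂_1 are all 1, so H_0 ≅ Z.
  H_1: rank ker ∂_1 − rank ∂_2 = (4 − 3) − 0 = 1, and there is no ∂_2, so H_1 ≅ Z.

Hence the Betti numbers are b_0 = 1, b_1 = 1.

b_0 = 1, b_1 = 1.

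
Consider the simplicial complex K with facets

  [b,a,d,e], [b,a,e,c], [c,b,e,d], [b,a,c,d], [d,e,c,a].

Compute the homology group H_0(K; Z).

Fix the vertex order a < b < c < d < e and write every simplex with vertices in increasing order. Then dim K = 3 and the simplices of K are:

  0-simplices (5): a, b, c, d, e
  1-simplices (10): ab, ac, ad, ae, bc, bd, be, cd, ce, de
  2-simplices (10): abc, abd, abe, acd, ace, ade, bcd, bce, bde, cde
  3-simplices (5): abcd, abce, abde, acde, bcde

Hence C_0 ≅ Z^5, C_1 ≅ Z^10, C_2 ≅ Z^10, C_3 ≅ Z^5.

∂_1: C_1 → C_0 is given by ∂[p,q] = [q] − [p]. For instance
  ∂de = e − d.
This gives a 5×10 integer matrix of rank 4; reducing to Smith normal form yields diagonal entries (1,1,1,1).

Boundary ∂_2: C_2 → C_1 sends each 2-simplex [p,q,r] to [q,r] − [p,r] + [p,q]. For instance
  ∂bde = de − be + bd,
  ∂bce = ce − be + bc.
As a 10×10 matrix over Z this has rank 6, with invariant factors (1,1,1,1,1,1).

The boundary map ∂_3: C_3 → C_2 sends each 3-simplex σ to the alternating sum Σ_i (−1)^i (σ with its i-th vertex removed). For instance
  ∂abce = bce − ace + abe − abc,
  ∂bcde = cde − bde + bce − bcd.
As a 10×5 matrix over Z this has rank 4, with invariant factors (1,1,1,1).

Reading off H_k = ker ∂_k / im ∂_{k+1}:

  H_0: rank C_0 − rank ∂_1 = 5 − 4 = 1, and the invariant factors of ∂_1 are all 1, so H_0 = Z.

H_0 ≅ Z.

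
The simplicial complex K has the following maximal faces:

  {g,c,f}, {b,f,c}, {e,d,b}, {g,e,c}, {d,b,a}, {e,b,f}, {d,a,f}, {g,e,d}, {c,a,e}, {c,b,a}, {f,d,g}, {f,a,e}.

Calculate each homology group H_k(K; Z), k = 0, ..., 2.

H_0 ≅ Z,  H_1 ≅ Z/2Z,  H_2 = 0.

We work with the vertex ordering a < b < c < d < e < f < g. The simplices of K, each written with vertices in increasing order, are:

  0-simplices (7): a, b, c, d, e, f, g
  1-simplices (18): ab, ac, ad, ae, af, bc, bd, be, bf, ce, cf, cg, de, df, dg, ef, eg, fg
  2-simplices (12): abc, abd, ace, adf, aef, bcf, bde, bef, ceg, cfg, deg, dfg

so the chain groups are C_0 ≅ Z^7, C_1 ≅ Z^18, C_2 ≅ Z^12.

Boundary ∂_1: C_1 → C_0 sends each edge [p,q] (with p < q) to q − p. For instance
  ∂ae = e − a.
This gives a 7×18 integer matrix of rank 6; reducing to Smith normal form yields diagonal entries (1,1,1,1,1,1).

∂_2: C_2 → C_1 acts by ∂[p,q,r] = [q,r] − [p,r] + [p,q]. For instance
  ∂bef = ef − bf + be,
  ∂bcf = cf − bf + bc.
The resulting 18×12 matrix has rank 12, and its Smith normal form has invariant factors (1,1,1,1,1,1,1,1,1,1,1,2).

Computing H_k = (kernel of ∂_k) / (image of ∂_{k+1}):

  H_0: rank C_0 − rank ∂_1 = 7 − 6 = 1, and the invariant factors of ∂_1 are all 1, so H_0 = Z.
  H_1: rank ker ∂_1 − rank ∂_2 = (18 − 6) − 12 = 0, and ∂_2 has invariant factor 2 > 1, so H_1 = Z/2Z.
  H_2: rank ker ∂_2 − rank ∂_3 = (12 − 12) − 0 = 0, and there is no ∂_3, so H_2 = 0.

As a check, the Euler characteristic is 7 − 18 + 12 = 1, which agrees with 1 − 0 + 0 = 1.
(K is a triangulation of the real projective plane RP^2.)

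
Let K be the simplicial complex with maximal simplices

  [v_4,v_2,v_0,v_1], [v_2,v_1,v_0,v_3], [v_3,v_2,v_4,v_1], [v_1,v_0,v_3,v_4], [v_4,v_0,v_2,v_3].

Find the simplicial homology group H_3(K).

H_3 ≅ Z.

K has 5 vertices, 10 edges, 10 triangles, 5 3-simplices.
rank ∂_3 = 4, rank ∂_4 = 0 ⇒ b_3 = 5 − 4 − 0 = 1. So H_3 ≅ Z.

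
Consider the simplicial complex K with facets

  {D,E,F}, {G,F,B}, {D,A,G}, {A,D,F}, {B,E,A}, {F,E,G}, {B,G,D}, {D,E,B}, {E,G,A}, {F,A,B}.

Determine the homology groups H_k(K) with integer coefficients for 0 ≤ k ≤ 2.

H_0 ≅ Z,  H_1 ≅ Z/2Z,  H_2 = 0.

Fix the vertex order A < B < D < E < F < G and write every simplex with vertices in increasing order. Then dim K = 2 and the simplices of K are:

  0-simplices (6): A, B, D, E, F, G
  1-simplices (15): AB, AD, AE, AF, AG, BD, BE, BF, BG, DE, DF, DG, EF, EG, FG
  2-simplices (10): ABE, ABF, ADF, ADG, AEG, BDE, BDG, BFG, DEF, EFG

so the chain groups are C_0 ≅ Z^6, C_1 ≅ Z^15, C_2 ≅ Z^10.

Boundary ∂_1: C_1 → C_0 is given by ∂[p,q] = [q] − [p]. For instance
  ∂AF = F − A.
The resulting 6×15 matrix has rank 5, and its Smith normal form has invariant factors (1,1,1,1,1).

The boundary map ∂_2: C_2 → C_1 acts by ∂[p,q,r] = [q,r] − [p,r] + [p,q]. For instance
  ∂AEG = EG − AG + AE,
  ∂ABF = BF − AF + AB.
The resulting 15×10 matrix has rank 10, and its Smith normal form has invariant factors (1,1,1,1,1,1,1,1,1,2).

Computing H_k = (kernel of ∂_k) / (image of ∂_{k+1}):

  H_0: rank C_0 − rank ∂_1 = 6 − 5 = 1, and the invariant factors of ∂_1 are all 1, so H_0 = Z.
  H_1: rank ker ∂_1 − rank ∂_2 = (15 − 5) − 10 = 0, and ∂_2 has invariant factor 2 > 1, so H_1 = Z/2Z.
  H_2: rank ker ∂_2 − rank ∂_3 = (10 − 10) − 0 = 0, and there is no ∂_3, so H_2 = 0.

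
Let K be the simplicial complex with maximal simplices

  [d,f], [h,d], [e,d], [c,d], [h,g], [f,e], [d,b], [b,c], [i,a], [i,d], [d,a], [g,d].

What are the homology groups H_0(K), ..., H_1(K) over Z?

H_0 = Z,  H_1 = Z^4.

Order the vertices as a < b < c < d < e < f < g < h < i. Listing each simplex with vertices in this order, K has dimension 1 with simplices:

  0-simplices (9): a, b, c, d, e, f, g, h, i
  1-simplices (12): ad, ai, bc, bd, cd, de, df, dg, dh, di, ef, gh

giving chain groups C_0 ≅ Z^9, C_1 ≅ Z^12.

Boundary ∂_1: C_1 → C_0 sends each edge [p,q] (with p < q) to q − p. For instance
  ∂bc = c − b.
The 9×12 boundary matrix has rank 8 and Smith normal form diag(1,1,1,1,1,1,1,1).

Now H_k = ker ∂_k / im ∂_{k+1}, so:

  H_0: rank C_0 − rank ∂_1 = 9 − 8 = 1, and the invariant factors of ∂_1 are all 1, so H_0 ≅ Z.
  H_1: rank ker ∂_1 − rank ∂_2 = (12 − 8) − 0 = 4, and there is no ∂_2, so H_1 ≅ Z^4.

As a check, the Euler characteristic is 9 − 12 = -3, which agrees with 1 − 4 = -3.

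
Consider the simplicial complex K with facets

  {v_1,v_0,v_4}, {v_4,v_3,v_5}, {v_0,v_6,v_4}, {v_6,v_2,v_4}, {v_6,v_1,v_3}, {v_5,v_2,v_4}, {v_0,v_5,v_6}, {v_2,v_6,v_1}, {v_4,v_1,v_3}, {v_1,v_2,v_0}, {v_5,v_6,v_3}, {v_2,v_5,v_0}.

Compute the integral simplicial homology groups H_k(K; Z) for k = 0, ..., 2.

H_0 ≅ Z,  H_1 ≅ Z/2,  H_2 = 0.

Order the vertices as v_0 < v_1 < v_2 < v_3 < v_4 < v_5 < v_6. Listing each simplex with vertices in this order, K has dimension 2 with simplices:

  0-simplices (7): [v_0], [v_1], [v_2], [v_3], [v_4], [v_5], [v_6]
  1-simplices (18): (18 of them)
  2-simplices (12): (12 of them)

giving chain groups C_0 ≅ Z^7, C_1 ≅ Z^18, C_2 ≅ Z^12.

∂_1: C_1 → C_0 is given by ∂[p,q] = [q] − [p]. For instance
  ∂[v_2,v_4] = [v_4] − [v_2].
The resulting 7×18 matrix has rank 6, and its Smith normal form has invariant factors (1,1,1,1,1,1).

∂_2: C_2 → C_1 maps a triangle to the signed sum of its edges. For instance
  ∂[v_0,v_1,v_2] = [v_1,v_2] − [v_0,v_2] + [v_0,v_1],
  ∂[v_2,v_4,v_6] = [v_4,v_6] − [v_2,v_6] + [v_2,v_4].
The resulting 18×12 matrix has rank 12, and its Smith normal form has invariant factors (1,1,1,1,1,1,1,1,1,1,1,2).

From H_k ≅ ker(∂_k) / im(∂_{k+1}) we obtain:

  H_0: rank C_0 − rank ∂_1 = 7 − 6 = 1, and the invariant factors of ∂_1 are all 1, so H_0 ≅ Z.
  H_1: rank ker ∂_1 − rank ∂_2 = (18 − 6) − 12 = 0, and ∂_2 has invariant factor 2 > 1, so H_1 ≅ Z/2.
  H_2: rank ker ∂_2 − rank ∂_3 = (12 − 12) − 0 = 0, and there is no ∂_3, so H_2 ≅ 0.

As a check, the Euler characteristic is 7 − 18 + 12 = 1, which agrees with 1 − 0 + 0 = 1.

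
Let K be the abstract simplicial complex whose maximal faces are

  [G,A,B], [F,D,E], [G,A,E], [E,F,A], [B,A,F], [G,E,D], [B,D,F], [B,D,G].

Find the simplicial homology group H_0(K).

Order the vertices as A < B < D < E < F < G. Listing each simplex with vertices in this order, K has dimension 2 with simplices:

  0-simplices (6): A, B, D, E, F, G
  1-simplices (12): AB, AE, AF, AG, BD, BF, BG, DE, DF, DG, EF, EG
  2-simplices (8): ABF, ABG, AEF, AEG, BDF, BDG, DEF, DEG

giving chain groups C_0 ≅ Z^6, C_1 ≅ Z^12, C_2 ≅ Z^8.

∂_1: C_1 → C_0 sends each edge [p,q] (with p < q) to q − p.
This gives a 6×12 integer matrix of rank 5; reducing to Smith normal form yields diagonal entries (1,1,1,1,1).

The boundary map ∂_2: C_2 → C_1 maps a triangle to the signed sum of its edges. For instance
  ∂BDF = DF − BF + BD,
  ∂BDG = DG − BG + BD.
The 12×8 boundary matrix has rank 7 and Smith normal form diag(1,1,1,1,1,1,1).

Reading off H_k = ker ∂_k / im ∂_{k+1}:

  H_0: rank C_0 − rank ∂_1 = 6 − 5 = 1, and the invariant factors of ∂_1 are all 1, so H_0 = Z.

H_0 ≅ Z.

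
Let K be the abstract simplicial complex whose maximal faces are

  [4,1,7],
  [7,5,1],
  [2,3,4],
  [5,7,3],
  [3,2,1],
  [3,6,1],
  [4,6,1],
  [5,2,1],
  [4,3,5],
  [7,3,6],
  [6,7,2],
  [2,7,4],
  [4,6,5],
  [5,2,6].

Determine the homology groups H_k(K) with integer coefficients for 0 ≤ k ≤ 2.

H_0 = Z,  H_1 = Z^2,  H_2 = Z.

Order the vertices as 1 < 2 < 3 < 4 < 5 < 6 < 7. Listing each simplex with vertices in this order, K has dimension 2 with simplices:

  0-simplices (7): [1], [2], [3], [4], [5], [6], [7]
  1-simplices (21): [1,2], [1,3], [1,4], [1,5], [1,6], [1,7], [2,3], [2,4], [2,5], [2,6], [2,7], [3,4], [3,5], [3,6], [3,7], [4,5], [4,6], [4,7], [5,6], [5,7], [6,7]
  2-simplices (14): [1,2,3], [1,2,5], [1,3,6], [1,4,6], [1,4,7], [1,5,7], [2,3,4], [2,4,7], [2,5,6], [2,6,7], [3,4,5], [3,5,7], [3,6,7], [4,5,6]

giving chain groups C_0 ≅ Z^7, C_1 ≅ Z^21, C_2 ≅ Z^14.

The boundary map ∂_1: C_1 → C_0 is given by ∂[p,q] = [q] − [p]. For instance
  ∂[3,6] = [6] − [3].
The 7×21 boundary matrix has rank 6 and Smith normal form diag(1,1,1,1,1,1).

Boundary ∂_2: C_2 → C_1 sends each 2-simplex [p,q,r] to [q,r] − [p,r] + [p,q]. For instance
  ∂[3,5,7] = [5,7] − [3,7] + [3,5],
  ∂[4,5,6] = [5,6] − [4,6] + [4,5].
As a 21×14 matrix over Z this has rank 13, with invariant factors (1,1,1,1,1,1,1,1,1,1,1,1,1).

Computing H_k = (kernel of ∂_k) / (image of ∂_{k+1}):

  H_0: rank C_0 − rank ∂_1 = 7 − 6 = 1, and the invariant factors of ∂_1 are all 1, so H_0 ≅ Z.
  H_1: rank ker ∂_1 − rank ∂_2 = (21 − 6) − 13 = 2, and the invariant factors of ∂_2 are all 1, so H_1 ≅ Z^2.
  H_2: rank ker ∂_2 − rank ∂_3 = (14 − 13) − 0 = 1, and there is no ∂_3, so H_2 ≅ Z.

As a check, the Euler characteristic is 7 − 21 + 14 = 0, which agrees with 1 − 2 + 1 = 0.
(K is a triangulation of the torus T^2.)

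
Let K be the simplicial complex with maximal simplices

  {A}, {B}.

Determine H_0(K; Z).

We work with the vertex ordering A < B. The simplices of K, each written with vertices in increasing order, are:

  0-simplices (2): A, B

giving chain groups C_0 ≅ Z^2.

Now H_k = ker ∂_k / im ∂_{k+1}, so:

  H_0: rank C_0 − rank ∂_1 = 2 − 0 = 2, and there is no ∂_1, so H_0 ≅ Z^2.

(K is a triangulation of a set of 2 points.)

H_0 = Z^2.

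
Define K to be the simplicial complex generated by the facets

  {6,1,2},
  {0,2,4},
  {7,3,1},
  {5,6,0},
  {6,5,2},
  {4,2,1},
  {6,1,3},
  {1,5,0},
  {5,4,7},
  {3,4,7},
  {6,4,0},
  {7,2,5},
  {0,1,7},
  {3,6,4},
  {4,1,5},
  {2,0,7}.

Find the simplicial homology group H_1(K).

K has 8 vertices, 24 edges, 16 triangles.
rank ∂_1 = 7, rank ∂_2 = 15 ⇒ b_1 = 24 − 7 − 15 = 2; all invariant factors of ∂_2 are 1 so no torsion. So H_1 ≅ Z^2.

H_1 = Z^2.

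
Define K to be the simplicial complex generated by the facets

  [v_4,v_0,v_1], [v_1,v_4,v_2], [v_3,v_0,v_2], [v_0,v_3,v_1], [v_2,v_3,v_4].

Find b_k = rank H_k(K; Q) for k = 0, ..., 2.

b_0 = 1, b_1 = 1, b_2 = 0.

K has 5 vertices, 10 edges, 5 triangles.
rank ∂_0 = 0, rank ∂_1 = 4 ⇒ b_0 = 5 − 0 − 4 = 1; all invariant factors of ∂_1 are 1 so no torsion. So H_0 ≅ Z.
rank ∂_1 = 4, rank ∂_2 = 5 ⇒ b_1 = 10 − 4 − 5 = 1; all invariant factors of ∂_2 are 1 so no torsion. So H_1 ≅ Z.
rank ∂_2 = 5, rank ∂_3 = 0 ⇒ b_2 = 5 − 5 − 0 = 0. So H_2 ≅ 0.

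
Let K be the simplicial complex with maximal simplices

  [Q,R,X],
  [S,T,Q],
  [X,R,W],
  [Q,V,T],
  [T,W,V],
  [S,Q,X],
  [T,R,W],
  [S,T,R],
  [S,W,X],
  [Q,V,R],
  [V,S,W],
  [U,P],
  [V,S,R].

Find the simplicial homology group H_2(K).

K has 9 vertices, 19 edges, 12 triangles.
rank ∂_2 = 12, rank ∂_3 = 0 ⇒ b_2 = 12 − 12 − 0 = 0. So H_2 ≅ 0.

H_2 ≅ 0.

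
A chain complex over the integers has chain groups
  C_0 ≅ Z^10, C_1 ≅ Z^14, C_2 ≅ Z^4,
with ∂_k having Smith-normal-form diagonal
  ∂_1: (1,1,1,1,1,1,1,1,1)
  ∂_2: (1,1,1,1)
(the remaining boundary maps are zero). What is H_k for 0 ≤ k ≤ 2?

H_0: b_0 = 10 − 0 − 9 = 1; torsion from ∂_1 factors > 1: none. So H_0 = Z.
H_1: b_1 = 14 − 9 − 4 = 1; torsion from ∂_2 factors > 1: none. So H_1 = Z.
H_2: b_2 = 4 − 4 − 0 = 0; torsion from ∂_3 factors > 1: none. So H_2 = 0.

H_0 = Z,  H_1 = Z,  H_2 = 0.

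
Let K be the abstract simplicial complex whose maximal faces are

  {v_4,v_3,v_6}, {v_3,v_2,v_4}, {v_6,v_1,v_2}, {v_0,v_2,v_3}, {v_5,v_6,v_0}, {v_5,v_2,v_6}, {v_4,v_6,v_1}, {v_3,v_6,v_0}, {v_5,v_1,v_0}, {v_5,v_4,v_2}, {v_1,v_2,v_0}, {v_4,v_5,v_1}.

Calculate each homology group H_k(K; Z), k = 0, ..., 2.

H_0 ≅ Z,  H_1 ≅ Z/2Z,  H_2 = 0.

Order the vertices as v_0 < v_1 < v_2 < v_3 < v_4 < v_5 < v_6. Listing each simplex with vertices in this order, K has dimension 2 with simplices:

  0-simplices (7): [v_0], [v_1], [v_2], [v_3], [v_4], [v_5], [v_6]
  1-simplices (18): (18 of them)
  2-simplices (12): (12 of them)

so the chain groups are C_0 ≅ Z^7, C_1 ≅ Z^18, C_2 ≅ Z^12.

The boundary map ∂_1: C_1 → C_0 maps an edge to its endpoints' difference, ∂[p,q] = q − p.
The 7×18 boundary matrix has rank 6 and Smith normal form diag(1,1,1,1,1,1).

∂_2: C_2 → C_1 acts by ∂[p,q,r] = [q,r] − [p,r] + [p,q]. For instance
  ∂[v_2,v_3,v_4] = [v_3,v_4] − [v_2,v_4] + [v_2,v_3],
  ∂[v_0,v_1,v_5] = [v_1,v_5] − [v_0,v_5] + [v_0,v_1].
This gives a 18×12 integer matrix of rank 12; reducing to Smith normal form yields diagonal entries (1,1,1,1,1,1,1,1,1,1,1,2).

From H_k ≅ ker(∂_k) / im(∂_{k+1}) we obtain:

  H_0: rank C_0 − rank ∂_1 = 7 − 6 = 1, and the invariant factors of ∂_1 are all 1, so H_0 ≅ Z.
  H_1: rank ker ∂_1 − rank ∂_2 = (18 − 6) − 12 = 0, and ∂_2 has invariant factor 2 > 1, so H_1 ≅ Z/2Z.
  H_2: rank ker ∂_2 − rank ∂_3 = (12 − 12) − 0 = 0, and there is no ∂_3, so H_2 ≅ 0.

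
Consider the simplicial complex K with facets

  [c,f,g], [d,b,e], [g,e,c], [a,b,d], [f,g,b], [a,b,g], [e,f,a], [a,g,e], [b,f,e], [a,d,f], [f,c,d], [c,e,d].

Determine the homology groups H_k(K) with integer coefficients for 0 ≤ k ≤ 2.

H_0 ≅ Z,  H_1 ≅ Z/2Z,  H_2 = 0.

K has 7 vertices, 18 edges, 12 triangles.
rank ∂_0 = 0, rank ∂_1 = 6 ⇒ b_0 = 7 − 0 − 6 = 1; all invariant factors of ∂_1 are 1 so no torsion. So H_0 ≅ Z.
rank ∂_1 = 6, rank ∂_2 = 12 ⇒ b_1 = 18 − 6 − 12 = 0; ∂_2 has invariant factor(s) [2] giving torsion. So H_1 ≅ Z/2Z.
rank ∂_2 = 12, rank ∂_3 = 0 ⇒ b_2 = 12 − 12 − 0 = 0. So H_2 ≅ 0.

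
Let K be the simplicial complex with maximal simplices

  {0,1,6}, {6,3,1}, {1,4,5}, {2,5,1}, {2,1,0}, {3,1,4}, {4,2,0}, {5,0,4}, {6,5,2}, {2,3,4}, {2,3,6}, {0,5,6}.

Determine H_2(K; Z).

H_2 ≅ 0.

Fix the vertex order 0 < 1 < 2 < 3 < 4 < 5 < 6 and write every simplex with vertices in increasing order. Then dim K = 2 and the simplices of K are:

  0-simplices (7): [0], [1], [2], [3], [4], [5], [6]
  1-simplices (18): [0,1], [0,2], [0,4], [0,5], [0,6], [1,2], [1,3], [1,4], [1,5], [1,6], [2,3], [2,4], [2,5], [2,6], [3,4], [3,6], [4,5], [5,6]
  2-simplices (12): [0,1,2], [0,1,6], [0,2,4], [0,4,5], [0,5,6], [1,2,5], [1,3,4], [1,3,6], [1,4,5], [2,3,4], [2,3,6], [2,5,6]

Hence C_0 ≅ Z^7, C_1 ≅ Z^18, C_2 ≅ Z^12.

∂_1: C_1 → C_0 is given by ∂[p,q] = [q] − [p].
As a 7×18 matrix over Z this has rank 6, with invariant factors (1,1,1,1,1,1).

Boundary ∂_2: C_2 → C_1 acts by ∂[p,q,r] = [q,r] − [p,r] + [p,q]. For instance
  ∂[0,1,2] = [1,2] − [0,2] + [0,1],
  ∂[1,3,4] = [3,4] − [1,4] + [1,3].
The 18×12 boundary matrix has rank 12 and Smith normal form diag(1,1,1,1,1,1,1,1,1,1,1,2).

Computing H_k = (kernel of ∂_k) / (image of ∂_{k+1}):

  H_2: rank ker ∂_2 − rank ∂_3 = (12 − 12) − 0 = 0, and there is no ∂_3, so H_2 = 0.

(K is a triangulation of the real projective plane RP^2.)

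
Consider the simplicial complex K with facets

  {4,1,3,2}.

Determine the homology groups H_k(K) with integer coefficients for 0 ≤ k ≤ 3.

We work with the vertex ordering 1 < 2 < 3 < 4. The simplices of K, each written with vertices in increasing order, are:

  0-simplices (4): [1], [2], [3], [4]
  1-simplices (6): [1,2], [1,3], [1,4], [2,3], [2,4], [3,4]
  2-simplices (4): [1,2,3], [1,2,4], [1,3,4], [2,3,4]
  3-simplices (1): [1,2,3,4]

giving chain groups C_0 ≅ Z^4, C_1 ≅ Z^6, C_2 ≅ Z^4, C_3 ≅ Z^1.

Boundary ∂_1: C_1 → C_0 sends each edge [p,q] (with p < q) to q − p. For instance
  ∂[1,3] = [3] − [1].
As a 4×6 matrix over Z this has rank 3, with invariant factors (1,1,1).

∂_2: C_2 → C_1 sends each 2-simplex [p,q,r] to [q,r] − [p,r] + [p,q]. For instance
  ∂[1,2,4] = [2,4] − [1,4] + [1,2],
  ∂[2,3,4] = [3,4] − [2,4] + [2,3].
The resulting 6×4 matrix has rank 3, and its Smith normal form has invariant factors (1,1,1).

∂_3: C_3 → C_2 sends each 3-simplex σ to the alternating sum Σ_i (−1)^i (σ with its i-th vertex removed). For instance
  ∂[1,2,3,4] = [2,3,4] − [1,3,4] + [1,2,4] − [1,2,3].
The resulting 4×1 matrix has rank 1, and its Smith normal form has invariant factors (1).

Reading off H_k = ker ∂_k / im ∂_{k+1}:

  H_0: rank C_0 − rank ∂_1 = 4 − 3 = 1, and the invariant factors of ∂_1 are all 1, so H_0 ≅ Z.
  H_1: rank ker ∂_1 − rank ∂_2 = (6 − 3) − 3 = 0, and the invariant factors of ∂_2 are all 1, so H_1 ≅ 0.
  H_2: rank ker ∂_2 − rank ∂_3 = (4 − 3) − 1 = 0, and the invariant factors of ∂_3 are all 1, so H_2 ≅ 0.
  H_3: rank ker ∂_3 − rank ∂_4 = (1 − 1) − 0 = 0, and there is no ∂_4, so H_3 ≅ 0.

H_0 ≅ Z,  H_1 = 0,  H_2 = 0,  H_3 = 0.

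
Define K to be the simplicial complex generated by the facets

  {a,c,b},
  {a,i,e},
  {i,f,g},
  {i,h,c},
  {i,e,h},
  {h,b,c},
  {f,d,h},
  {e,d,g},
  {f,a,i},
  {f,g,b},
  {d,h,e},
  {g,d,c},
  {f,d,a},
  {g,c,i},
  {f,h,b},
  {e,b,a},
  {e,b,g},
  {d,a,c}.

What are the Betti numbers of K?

b_0 = 1, b_1 = 2, b_2 = 1.

K has 9 vertices, 27 edges, 18 triangles.
rank ∂_0 = 0, rank ∂_1 = 8 ⇒ b_0 = 9 − 0 − 8 = 1; all invariant factors of ∂_1 are 1 so no torsion. So H_0 ≅ Z.
rank ∂_1 = 8, rank ∂_2 = 17 ⇒ b_1 = 27 − 8 − 17 = 2; all invariant factors of ∂_2 are 1 so no torsion. So H_1 ≅ Z^2.
rank ∂_2 = 17, rank ∂_3 = 0 ⇒ b_2 = 18 − 17 − 0 = 1. So H_2 ≅ Z.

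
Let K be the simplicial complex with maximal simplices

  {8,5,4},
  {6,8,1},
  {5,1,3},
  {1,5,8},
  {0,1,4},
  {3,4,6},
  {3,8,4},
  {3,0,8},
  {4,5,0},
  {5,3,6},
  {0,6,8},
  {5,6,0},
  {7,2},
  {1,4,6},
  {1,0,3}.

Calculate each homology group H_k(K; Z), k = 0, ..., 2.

Fix the vertex order 0 < 1 < 2 < 3 < 4 < 5 < 6 < 7 < 8 and write every simplex with vertices in increasing order. Then dim K = 2 and the simplices of K are:

  0-simplices (9): [0], [1], [2], [3], [4], [5], [6], [7], [8]
  1-simplices (22): [0,1], [0,3], [0,4], [0,5], [0,6], [0,8], [1,3], [1,4], [1,5], [1,6], [1,8], [2,7], [3,4], [3,5], [3,6], [3,8], [4,5], [4,6], [4,8], [5,6], [5,8], [6,8]
  2-simplices (14): [0,1,3], [0,1,4], [0,3,8], [0,4,5], [0,5,6], [0,6,8], [1,3,5], [1,4,6], [1,5,8], [1,6,8], [3,4,6], [3,4,8], [3,5,6], [4,5,8]

giving chain groups C_0 ≅ Z^9, C_1 ≅ Z^22, C_2 ≅ Z^14.

∂_1: C_1 → C_0 is given by ∂[p,q] = [q] − [p]. For instance
  ∂[1,4] = [4] − [1].
The resulting 9×22 matrix has rank 7, and its Smith normal form has invariant factors (1,1,1,1,1,1,1).

The boundary map ∂_2: C_2 → C_1 acts by ∂[p,q,r] = [q,r] − [p,r] + [p,q]. For instance
  ∂[0,1,4] = [1,4] − [0,4] + [0,1],
  ∂[3,4,6] = [4,6] − [3,6] + [3,4].
The resulting 22×14 matrix has rank 13, and its Smith normal form has invariant factors (1,1,1,1,1,1,1,1,1,1,1,1,1).

From H_k ≅ ker(∂_k) / im(∂_{k+1}) we obtain:

  H_0: rank C_0 − rank ∂_1 = 9 − 7 = 2, and the invariant factors of ∂_1 are all 1, so H_0 ≅ Z^2.
  H_1: rank ker ∂_1 − rank ∂_2 = (22 − 7) − 13 = 2, and the invariant factors of ∂_2 are all 1, so H_1 ≅ Z^2.
  H_2: rank ker ∂_2 − rank ∂_3 = (14 − 13) − 0 = 1, and there is no ∂_3, so H_2 ≅ Z.

(K is a triangulation of the disjoint union of the 1-simplex and the torus T^2.)

H_0 ≅ Z^2,  H_1 ≅ Z^2,  H_2 ≅ Z.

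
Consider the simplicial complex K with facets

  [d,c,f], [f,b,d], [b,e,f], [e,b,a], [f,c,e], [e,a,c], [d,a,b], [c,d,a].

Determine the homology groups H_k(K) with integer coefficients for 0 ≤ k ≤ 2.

H_0 = Z,  H_1 = 0,  H_2 = Z.

Order the vertices as a < b < c < d < e < f. Listing each simplex with vertices in this order, K has dimension 2 with simplices:

  0-simplices (6): a, b, c, d, e, f
  1-simplices (12): ab, ac, ad, ae, bd, be, bf, cd, ce, cf, df, ef
  2-simplices (8): abd, abe, acd, ace, bdf, bef, cdf, cef

giving chain groups C_0 ≅ Z^6, C_1 ≅ Z^12, C_2 ≅ Z^8.

The boundary map ∂_1: C_1 → C_0 is given by ∂[p,q] = [q] − [p]. For instance
  ∂cf = f − c.
The 6×12 boundary matrix has rank 5 and Smith normal form diag(1,1,1,1,1).

∂_2: C_2 → C_1 sends each 2-simplex [p,q,r] to [q,r] − [p,r] + [p,q]. For instance
  ∂ace = ce − ae + ac,
  ∂cef = ef − cf + ce.
The 12×8 boundary matrix has rank 7 and Smith normal form diag(1,1,1,1,1,1,1).

Computing H_k = (kernel of ∂_k) / (image of ∂_{k+1}):

  H_0: rank C_0 − rank ∂_1 = 6 − 5 = 1, and the invariant factors of ∂_1 are all 1, so H_0 ≅ Z.
  H_1: rank ker ∂_1 − rank ∂_2 = (12 − 5) − 7 = 0, and the invariant factors of ∂_2 are all 1, so H_1 ≅ 0.
  H_2: rank ker ∂_2 − rank ∂_3 = (8 − 7) − 0 = 1, and there is no ∂_3, so H_2 ≅ Z.

As a check, the Euler characteristic is 6 − 12 + 8 = 2, which agrees with 1 − 0 + 1 = 2.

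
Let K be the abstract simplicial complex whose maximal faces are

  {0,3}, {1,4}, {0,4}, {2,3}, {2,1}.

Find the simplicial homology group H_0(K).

Take the total order 0 < 1 < 2 < 3 < 4 on the vertex set. Then K (dimension 1) consists of the simplices:

  0-simplices (5): [0], [1], [2], [3], [4]
  1-simplices (5): [0,3], [0,4], [1,2], [1,4], [2,3]

so the chain groups are C_0 ≅ Z^5, C_1 ≅ Z^5.

∂_1: C_1 → C_0 sends each edge [p,q] (with p < q) to q − p.
The resulting 5×5 matrix has rank 4, and its Smith normal form has invariant factors (1,1,1,1).

Computing H_k = (kernel of ∂_k) / (image of ∂_{k+1}):

  H_0: rank C_0 − rank ∂_1 = 5 − 4 = 1, and the invariant factors of ∂_1 are all 1, so H_0 = Z.

H_0 = Z.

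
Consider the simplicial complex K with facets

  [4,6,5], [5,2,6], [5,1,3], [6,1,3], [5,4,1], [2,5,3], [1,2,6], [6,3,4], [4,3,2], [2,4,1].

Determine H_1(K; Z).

H_1 = Z/2.

K has 6 vertices, 15 edges, 10 triangles.
rank ∂_1 = 5, rank ∂_2 = 10 ⇒ b_1 = 15 − 5 − 10 = 0; ∂_2 has invariant factor(s) [2] giving torsion. So H_1 ≅ Z/2.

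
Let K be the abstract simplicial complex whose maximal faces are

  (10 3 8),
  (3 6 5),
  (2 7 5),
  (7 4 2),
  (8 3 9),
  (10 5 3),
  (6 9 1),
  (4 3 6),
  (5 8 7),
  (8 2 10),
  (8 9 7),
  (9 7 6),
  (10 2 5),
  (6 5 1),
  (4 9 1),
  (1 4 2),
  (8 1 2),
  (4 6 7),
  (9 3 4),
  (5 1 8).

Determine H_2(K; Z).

Fix the vertex order 1 < 2 < 3 < 4 < 5 < 6 < 7 < 8 < 9 < 10 and write every simplex with vertices in increasing order. Then dim K = 2 and the simplices of K are:

  0-simplices (10): [1], [2], [3], [4], [5], [6], [7], [8], [9], [10]
  1-simplices (30): (30 of them)
  2-simplices (20): (20 of them)

giving chain groups C_0 ≅ Z^10, C_1 ≅ Z^30, C_2 ≅ Z^20.

∂_1: C_1 → C_0 maps an edge to its endpoints' difference, ∂[p,q] = q − p. For instance
  ∂[1,9] = [9] − [1].
The resulting 10×30 matrix has rank 9, and its Smith normal form has invariant factors (1,1,1,1,1,1,1,1,1).

The boundary map ∂_2: C_2 → C_1 sends each 2-simplex [p,q,r] to [q,r] − [p,r] + [p,q]. For instance
  ∂[3,8,10] = [8,10] − [3,10] + [3,8],
  ∂[6,7,9] = [7,9] − [6,9] + [6,7].
This gives a 30×20 integer matrix of rank 20; reducing to Smith normal form yields diagonal entries (1,1,1,1,1,1,1,1,1,1,1,1,1,1,1,1,1,1,1,2).

Now H_k = ker ∂_k / im ∂_{k+1}, so:

  H_2: rank ker ∂_2 − rank ∂_3 = (20 − 20) − 0 = 0, and there is no ∂_3, so H_2 ≅ 0.

H_2 ≅ 0.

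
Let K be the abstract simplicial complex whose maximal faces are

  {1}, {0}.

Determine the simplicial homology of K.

K has 2 vertices.
rank ∂_0 = 0, rank ∂_1 = 0 ⇒ b_0 = 2 − 0 − 0 = 2. So H_0 ≅ Z^2.

H_0 = Z^2.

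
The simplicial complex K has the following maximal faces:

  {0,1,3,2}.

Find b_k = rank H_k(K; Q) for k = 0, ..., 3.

b_0 = 1, b_1 = 0, b_2 = 0, b_3 = 0.

K has 4 vertices, 6 edges, 4 triangles, 1 3-simplex.
rank ∂_0 = 0, rank ∂_1 = 3 ⇒ b_0 = 4 − 0 − 3 = 1; all invariant factors of ∂_1 are 1 so no torsion. So H_0 ≅ Z.
rank ∂_1 = 3, rank ∂_2 = 3 ⇒ b_1 = 6 − 3 − 3 = 0; all invariant factors of ∂_2 are 1 so no torsion. So H_1 ≅ 0.
rank ∂_2 = 3, rank ∂_3 = 1 ⇒ b_2 = 4 − 3 − 1 = 0; all invariant factors of ∂_3 are 1 so no torsion. So H_2 ≅ 0.
rank ∂_3 = 1, rank ∂_4 = 0 ⇒ b_3 = 1 − 1 − 0 = 0. So H_3 ≅ 0.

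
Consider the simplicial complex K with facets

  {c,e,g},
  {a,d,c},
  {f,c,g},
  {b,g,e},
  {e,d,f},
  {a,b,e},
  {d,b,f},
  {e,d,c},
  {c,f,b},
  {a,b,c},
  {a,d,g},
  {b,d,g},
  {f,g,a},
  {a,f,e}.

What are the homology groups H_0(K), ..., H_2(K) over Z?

Fix the vertex order a < b < c < d < e < f < g and write every simplex with vertices in increasing order. Then dim K = 2 and the simplices of K are:

  0-simplices (7): a, b, c, d, e, f, g
  1-simplices (21): ab, ac, ad, ae, af, ag, bc, bd, be, bf, bg, cd, ce, cf, cg, de, df, dg, ef, eg, fg
  2-simplices (14): abc, abe, acd, adg, aef, afg, bcf, bdf, bdg, beg, cde, ceg, cfg, def

Hence C_0 ≅ Z^7, C_1 ≅ Z^21, C_2 ≅ Z^14.

∂_1: C_1 → C_0 is given by ∂[p,q] = [q] − [p]. For instance
  ∂ae = e − a.
The resulting 7×21 matrix has rank 6, and its Smith normal form has invariant factors (1,1,1,1,1,1).

Boundary ∂_2: C_2 → C_1 acts by ∂[p,q,r] = [q,r] − [p,r] + [p,q]. For instance
  ∂aef = ef − af + ae,
  ∂bdg = dg − bg + bd.
The resulting 21×14 matrix has rank 13, and its Smith normal form has invariant factors (1,1,1,1,1,1,1,1,1,1,1,1,1).

Reading off H_k = ker ∂_k / im ∂_{k+1}:

  H_0: rank C_0 − rank ∂_1 = 7 − 6 = 1, and the invariant factors of ∂_1 are all 1, so H_0 ≅ Z.
  H_1: rank ker ∂_1 − rank ∂_2 = (21 − 6) − 13 = 2, and the invariant factors of ∂_2 are all 1, so H_1 ≅ Z^2.
  H_2: rank ker ∂_2 − rank ∂_3 = (14 − 13) − 0 = 1, and there is no ∂_3, so H_2 ≅ Z.

H_0 = Z,  H_1 = Z^2,  H_2 = Z.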